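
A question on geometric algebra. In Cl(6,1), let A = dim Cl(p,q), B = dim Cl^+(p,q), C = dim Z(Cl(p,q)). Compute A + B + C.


n = 6 + 1 = 7
Total dim = 2^7 = 128
Even subalgebra dim = 2^6 = 64
n is odd, so center dim = 2
Sum = 128 + 64 + 2 = 194


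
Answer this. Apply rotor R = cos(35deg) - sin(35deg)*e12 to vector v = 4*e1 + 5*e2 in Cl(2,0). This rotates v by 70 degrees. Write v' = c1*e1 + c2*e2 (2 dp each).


Rotor R = cos(35deg) - sin(35deg)*e12
Rotation angle theta = 2 * 35 = 70 degrees
v' = R*v*~R rotates v by theta.
cos(70deg) = 0.3420, sin(70deg) = 0.9397
v'_1 = 4*cos(70deg) - 5*sin(70deg)
= 4*0.3420 - 5*0.9397
= -3.33
v'_2 = 4*sin(70deg) + 5*cos(70deg)
= 4*0.9397 + 5*0.3420
= 5.47
v' = -3.33*e1 + 5.47*e2


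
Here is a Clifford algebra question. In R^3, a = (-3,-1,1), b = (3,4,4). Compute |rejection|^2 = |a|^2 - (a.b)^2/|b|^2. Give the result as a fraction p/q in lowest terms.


|a|^2 = (-3)^2 + (-1)^2 + 1^2 = 11
|b|^2 = 3^2 + 4^2 + 4^2 = 41
a . b = (-3)*3 + (-1)*4 + 1*4 = -9
(a.b)^2 = (-9)^2 = 81
|rej|^2 = 11 - 81/41
= (451 - 81)/41
= 370/41
In lowest terms: 370/41


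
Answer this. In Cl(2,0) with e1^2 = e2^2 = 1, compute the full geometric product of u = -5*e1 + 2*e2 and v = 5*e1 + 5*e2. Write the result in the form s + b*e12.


Expand: (-5*e1 + 2*e2)(5*e1 + 5*e2)
= (-5)*5*e1e1 + (-5)*5*e1e2 + 2*5*e2e1 + 2*5*e2e2
Using e1^2 = e2^2 = 1, e2e1 = -e1e2:
Scalar part s = (-5)*5 + 2*5 = -25 + 10 = -15
Bivector part b = (-5)*5 - 2*5 = -25 - 10 = -35
uv = -15 - 35*e12


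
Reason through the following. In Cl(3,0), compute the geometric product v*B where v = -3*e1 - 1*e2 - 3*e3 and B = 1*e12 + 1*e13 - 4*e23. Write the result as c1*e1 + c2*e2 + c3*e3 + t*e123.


vB has grade-1 (vector) and grade-3 (trivector) parts: vB = (v _| B) + (v ^ B).
Vector part <vB>_1:
  e1: -v2*b12 - v3*b13 = -(-1)*(1) - (-3)*(1) = 4
  e2: v1*b12 - v3*b23 = (-3)*(1) - (-3)*(-4) = -15
  e3: v1*b13 + v2*b23 = (-3)*(1) + (-1)*(-4) = 1
Trivector part <vB>_3:
  e123: v1*b23 - v2*b13 + v3*b12 = (-3)*(-4) - (-1)*(1) + (-3)*(1) = 10
vB = 4*e1 - 15*e2 + 1*e3 + 10*e123


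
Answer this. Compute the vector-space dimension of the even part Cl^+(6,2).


Even subalgebra dimension = 2^(n-1)
n = 6 + 2 = 8
2^(8 - 1) = 2^7 = 128
Verification: sum of C(8,k) for even k = 1 + 28 + 70 + 28 + 1 = 128
Result = 128


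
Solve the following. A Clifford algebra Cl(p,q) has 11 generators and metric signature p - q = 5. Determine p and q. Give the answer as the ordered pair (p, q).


We need p + q = 11 and p - q = 5.
Adding: 2p = 11 + 5 = 16, so p = 8.
Then q = 11 - 8 = 3.
(p, q) = (8, 3)


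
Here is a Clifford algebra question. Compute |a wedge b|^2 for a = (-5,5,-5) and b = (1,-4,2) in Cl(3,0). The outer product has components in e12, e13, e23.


a wedge b = (a1*b2 - a2*b1)*e12 + (a1*b3 - a3*b1)*e13 + (a2*b3 - a3*b2)*e23
e12 coeff: (-5)*(-4) - 5*1 = 20 - 5 = 15
e13 coeff: (-5)*2 - (-5)*1 = -10 - (-5) = -5
e23 coeff: 5*2 - (-5)*(-4) = 10 - 20 = -10
|a wedge b|^2 = 15^2 + (-5)^2 + (-10)^2
= 225 + 25 + 100
= 350


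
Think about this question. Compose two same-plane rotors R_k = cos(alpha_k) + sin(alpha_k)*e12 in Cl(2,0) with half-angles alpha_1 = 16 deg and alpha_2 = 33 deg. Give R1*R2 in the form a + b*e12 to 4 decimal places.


Same-plane rotors commute and their half-angles add:
R1*R2 = cos(a1 + a2) + sin(a1 + a2)*e12.
a1 + a2 = 16 + 33 = 49 deg
cos(49 deg) = 0.6561
sin(49 deg) = 0.7547
R1*R2 = 0.6561 + 0.7547*e12


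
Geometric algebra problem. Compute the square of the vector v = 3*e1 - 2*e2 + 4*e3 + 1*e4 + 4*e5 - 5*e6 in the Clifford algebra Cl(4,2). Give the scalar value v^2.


v^2 = sum of c_i^2 * e_i^2
Positive signature terms (e_i^2 = +1): 3^2 + (-2)^2 + 4^2 + 1^2 = 30
Negative signature terms (e_j^2 = -1): 4^2 + (-5)^2 = 41
v^2 = 30 - 41 = -11


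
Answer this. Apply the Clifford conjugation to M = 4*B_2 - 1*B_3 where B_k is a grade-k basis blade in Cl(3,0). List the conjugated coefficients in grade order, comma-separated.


Clifford conjugate sign for grade k: (-1)^(k(k+1)/2)
Grade 2: (-1)^(2*3/2) = (-1)^3 = -1, coeff 4 -> -4
Grade 3: (-1)^(3*4/2) = (-1)^6 = 1, coeff -1 -> -1
Conjugated coefficients: -4, -1


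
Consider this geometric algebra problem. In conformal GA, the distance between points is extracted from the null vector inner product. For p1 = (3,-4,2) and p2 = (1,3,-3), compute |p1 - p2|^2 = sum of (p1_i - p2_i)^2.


p1 - p2 = (2, -7, 5)
|p1 - p2|^2 = 2^2 + (-7)^2 + 5^2
= 4 + 49 + 25
= 78


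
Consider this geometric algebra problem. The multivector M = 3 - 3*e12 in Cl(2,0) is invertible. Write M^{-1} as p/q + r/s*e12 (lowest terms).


M = 3 - 3*e12, where e12^2 = -1.
Since M commutes with its reverse ~M = a - b*e12, M * ~M = a^2 - b^2*e12^2 = a^2 + b^2.
So M^{-1} = ~M / (a^2 + b^2) = (a - b*e12)/(a^2 + b^2).
a^2 + b^2 = 9 + 9 = 18
Scalar part = 3/18 = 1/6
Bivector coeff = 3/18 = 1/6
M^{-1} = 1/6 + 1/6*e12


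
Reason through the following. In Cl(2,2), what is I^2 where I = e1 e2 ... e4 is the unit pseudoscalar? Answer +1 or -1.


The pseudoscalar I = e1...e_n (product of all n generators) of Cl(p,q) satisfies I^2 = (-1)^(q + n(n-1)/2).
p = 2, q = 2, n = p + q = 4
n(n-1)/2 = 4 * 3 / 2 = 6
Exponent = q + n(n-1)/2 = 2 + 6 = 8
I^2 = (-1)^8 = +1


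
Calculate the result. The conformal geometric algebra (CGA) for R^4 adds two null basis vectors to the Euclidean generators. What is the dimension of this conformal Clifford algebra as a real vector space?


The conformal model of R^4 uses Cl(5,1): the 4 Euclidean generators plus two extra orthogonal generators e+ (e+^2 = +1) and e- (e-^2 = -1), from which the null vectors e0, einf are built.
Number of generators m = 4 + 2 = 6.
dim Cl(p,q) = 2^m = 2^6 = 64


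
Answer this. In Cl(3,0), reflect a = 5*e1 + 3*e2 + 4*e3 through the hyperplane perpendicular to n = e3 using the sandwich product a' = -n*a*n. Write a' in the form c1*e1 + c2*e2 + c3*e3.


Reflection formula: a' = -n*a*n, with n = e3 (unit vector, n^2 = 1).
For reflection through hyperplane perp to e3:
The component along e3 flips sign, others stay.
a = (5, 3, 4)
a' = (5, 3, -4)
a' = 5*e1 + 3*e2 - 4*e3


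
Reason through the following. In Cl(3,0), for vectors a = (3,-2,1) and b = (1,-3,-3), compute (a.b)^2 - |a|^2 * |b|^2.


a . b = 3*1 + (-2)*(-3) + 1*(-3)
= 3 + 6 + (-3) = 6
|a|^2 = 3^2 + (-2)^2 + 1^2 = 14
|b|^2 = 1^2 + (-3)^2 + (-3)^2 = 19
(a.b)^2 = 6^2 = 36
|a|^2 * |b|^2 = 14 * 19 = 266
Result = 36 - 266 = -230


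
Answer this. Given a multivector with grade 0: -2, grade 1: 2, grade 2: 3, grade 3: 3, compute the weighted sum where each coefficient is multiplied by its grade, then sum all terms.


Grade-weighted sum = sum of grade_k * coefficient_k
0*(-2) = 0
1*2 = 2
2*3 = 6
3*3 = 9
Total = 0 + 2 + 6 + 9 = 17


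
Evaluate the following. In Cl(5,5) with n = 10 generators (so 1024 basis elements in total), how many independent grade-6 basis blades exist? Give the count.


Number of grade-k basis blades in Cl(p,q) with n = p + q is C(n, k).
n = 5 + 5 = 10
C(10, 6) = 10! / (6! * 4!)
= 3628800 / (720 * 24)
= 210


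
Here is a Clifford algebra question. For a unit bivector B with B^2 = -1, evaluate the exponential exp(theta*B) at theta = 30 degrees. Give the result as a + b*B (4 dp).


For a unit bivector B with B^2 = -1, the exponential series gives
e^(theta*B) = cos(theta) + sin(theta)*B (the GA analogue of Euler's formula).
theta = 30 degrees = 0.523599 rad
cos(30 deg) = 0.8660
sin(30 deg) = 0.5000
exp(theta*B) = 0.8660 + 0.5000*B


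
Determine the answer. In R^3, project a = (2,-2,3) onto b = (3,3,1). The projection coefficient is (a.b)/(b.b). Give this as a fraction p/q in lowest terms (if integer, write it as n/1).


Projection coefficient = (a . b) / (b . b)
a . b = 2*3 + (-2)*3 + 3*1
= 6 + (-6) + 3 = 3
b . b = 3^2 + 3^2 + 1^2
= 9 + 9 + 1 = 19
Coefficient = 3/19
In lowest terms: 3/19


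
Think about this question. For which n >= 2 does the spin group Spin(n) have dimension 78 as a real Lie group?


dim Spin(n) = dim so(n) = n(n-1)/2.
Solve n(n-1)/2 = 78, i.e. n^2 - n - 156 = 0.
Discriminant = 1 + 8*78 = 625
n = (1 + sqrt(625))/2 = (1 + 25)/2 = 13


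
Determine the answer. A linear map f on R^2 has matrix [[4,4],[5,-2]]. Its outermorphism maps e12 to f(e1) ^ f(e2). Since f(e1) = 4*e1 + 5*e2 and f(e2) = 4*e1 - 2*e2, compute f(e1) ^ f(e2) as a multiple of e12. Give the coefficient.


The outermorphism of a linear map f sends e1^e2 to f(e1)^f(e2).
f(e1) = 4*e1 + 5*e2
f(e2) = 4*e1 - 2*e2
f(e1) ^ f(e2) = (4*e1 + 5*e2) ^ (4*e1 - 2*e2)
= 4*(-2)*e12 + 5*4*e21
= (-8 - 20)*e12
= -28*e12
Coefficient = -28


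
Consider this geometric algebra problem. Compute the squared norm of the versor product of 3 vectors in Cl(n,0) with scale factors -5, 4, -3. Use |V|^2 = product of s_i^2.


Each vector v_i has |v_i|^2 = s_i^2
Squared scales: (-5)^2 = 25, 4^2 = 16, (-3)^2 = 9
|V|^2 = 25 * 16 * 9
= 3600


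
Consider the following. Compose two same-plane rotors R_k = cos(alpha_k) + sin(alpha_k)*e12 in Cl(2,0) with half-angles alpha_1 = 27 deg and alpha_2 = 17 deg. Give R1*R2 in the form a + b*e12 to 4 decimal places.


Same-plane rotors commute and their half-angles add:
R1*R2 = cos(a1 + a2) + sin(a1 + a2)*e12.
a1 + a2 = 27 + 17 = 44 deg
cos(44 deg) = 0.7193
sin(44 deg) = 0.6947
R1*R2 = 0.7193 + 0.6947*e12


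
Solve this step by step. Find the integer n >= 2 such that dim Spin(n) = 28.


dim Spin(n) = dim so(n) = n(n-1)/2.
Solve n(n-1)/2 = 28, i.e. n^2 - n - 56 = 0.
Discriminant = 1 + 8*28 = 225
n = (1 + sqrt(225))/2 = (1 + 15)/2 = 8


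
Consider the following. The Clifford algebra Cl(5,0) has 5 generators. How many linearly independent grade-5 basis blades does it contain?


Number of grade-k basis blades in Cl(p,q) with n = p + q is C(n, k).
n = 5 + 0 = 5
C(5, 5) = 5! / (5! * 0!)
= 120 / (120 * 1)
= 1


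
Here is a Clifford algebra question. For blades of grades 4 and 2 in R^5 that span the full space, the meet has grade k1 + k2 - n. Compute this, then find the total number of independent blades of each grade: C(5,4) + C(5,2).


Meet grade = grade(A) + grade(B) - n
= 4 + 2 - 5 = 1
C(5,4) = 5
C(5,2) = 10
dim_A + dim_B = 5 + 10 = 15


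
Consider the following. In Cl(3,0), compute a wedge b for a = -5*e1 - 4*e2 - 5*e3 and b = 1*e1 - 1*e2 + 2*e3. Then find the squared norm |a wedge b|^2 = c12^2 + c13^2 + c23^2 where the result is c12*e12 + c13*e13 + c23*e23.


a wedge b = (a1*b2 - a2*b1)*e12 + (a1*b3 - a3*b1)*e13 + (a2*b3 - a3*b2)*e23
e12 coeff: (-5)*(-1) - (-4)*1 = 5 - (-4) = 9
e13 coeff: (-5)*2 - (-5)*1 = -10 - (-5) = -5
e23 coeff: (-4)*2 - (-5)*(-1) = -8 - 5 = -13
|a wedge b|^2 = 9^2 + (-5)^2 + (-13)^2
= 81 + 25 + 169
= 275


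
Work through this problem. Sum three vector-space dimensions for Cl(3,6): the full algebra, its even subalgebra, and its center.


n = 3 + 6 = 9
Total dim = 2^9 = 512
Even subalgebra dim = 2^8 = 256
n is odd, so center dim = 2
Sum = 512 + 256 + 2 = 770


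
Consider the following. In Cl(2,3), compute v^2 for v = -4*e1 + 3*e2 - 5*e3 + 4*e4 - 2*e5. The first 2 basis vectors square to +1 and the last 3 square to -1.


v^2 = sum of c_i^2 * e_i^2
Positive signature terms (e_i^2 = +1): (-4)^2 + 3^2 = 25
Negative signature terms (e_j^2 = -1): (-5)^2 + 4^2 + (-2)^2 = 45
v^2 = 25 - 45 = -20


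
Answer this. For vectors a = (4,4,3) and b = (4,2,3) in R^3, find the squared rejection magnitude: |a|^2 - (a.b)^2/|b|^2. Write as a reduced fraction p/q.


|a|^2 = 4^2 + 4^2 + 3^2 = 41
|b|^2 = 4^2 + 2^2 + 3^2 = 29
a . b = 4*4 + 4*2 + 3*3 = 33
(a.b)^2 = 33^2 = 1089
|rej|^2 = 41 - 1089/29
= (1189 - 1089)/29
= 100/29
In lowest terms: 100/29


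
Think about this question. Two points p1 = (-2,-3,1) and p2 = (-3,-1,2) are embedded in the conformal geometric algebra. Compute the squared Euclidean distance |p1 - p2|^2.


p1 - p2 = (1, -2, -1)
|p1 - p2|^2 = 1^2 + (-2)^2 + (-1)^2
= 1 + 4 + 1
= 6


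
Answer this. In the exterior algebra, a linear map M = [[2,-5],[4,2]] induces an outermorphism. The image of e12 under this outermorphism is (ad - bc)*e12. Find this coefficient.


The outermorphism of a linear map f sends e1^e2 to f(e1)^f(e2).
f(e1) = 2*e1 + 4*e2
f(e2) = -5*e1 + 2*e2
f(e1) ^ f(e2) = (2*e1 + 4*e2) ^ (-5*e1 + 2*e2)
= 2*2*e12 + 4*(-5)*e21
= (4 - (-20))*e12
= 24*e12
Coefficient = 24


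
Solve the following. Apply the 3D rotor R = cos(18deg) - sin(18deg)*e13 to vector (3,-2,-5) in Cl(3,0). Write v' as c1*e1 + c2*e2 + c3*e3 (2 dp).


Rotor R = cos(18deg) - sin(18deg)*e13
Rotation angle theta = 2 * 18 = 36 degrees in the e13 plane (e1 -> e3).
The component perpendicular to the plane (e2) is invariant: v'_2 = v2 = -2.00
cos(36deg) = 0.8090, sin(36deg) = 0.5878
v'_1 = v1*cos(theta) - v3*sin(theta) = 3*0.8090 - (-5)*0.5878 = 5.37
v'_3 = v1*sin(theta) + v3*cos(theta) = 3*0.5878 + (-5)*0.8090 = -2.28
v' = 5.37*e1 - 2.00*e2 - 2.28*e3


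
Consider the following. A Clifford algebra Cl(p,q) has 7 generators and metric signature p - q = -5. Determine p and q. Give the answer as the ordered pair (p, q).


We need p + q = 7 and p - q = -5.
Adding: 2p = 7 + (-5) = 2, so p = 1.
Then q = 7 - 1 = 6.
(p, q) = (1, 6)


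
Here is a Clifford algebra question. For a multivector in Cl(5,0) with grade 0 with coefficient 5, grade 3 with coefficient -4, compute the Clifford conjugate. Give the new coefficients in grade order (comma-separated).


Clifford conjugate sign for grade k: (-1)^(k(k+1)/2)
Grade 0: (-1)^(0*1/2) = (-1)^0 = 1, coeff 5 -> 5
Grade 3: (-1)^(3*4/2) = (-1)^6 = 1, coeff -4 -> -4
Conjugated coefficients: 5, -4


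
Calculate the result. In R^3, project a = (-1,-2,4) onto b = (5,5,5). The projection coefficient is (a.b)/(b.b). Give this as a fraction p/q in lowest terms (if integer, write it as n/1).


Projection coefficient = (a . b) / (b . b)
a . b = (-1)*5 + (-2)*5 + 4*5
= -5 + (-10) + 20 = 5
b . b = 5^2 + 5^2 + 5^2
= 25 + 25 + 25 = 75
Coefficient = 5/75
In lowest terms: 1/15


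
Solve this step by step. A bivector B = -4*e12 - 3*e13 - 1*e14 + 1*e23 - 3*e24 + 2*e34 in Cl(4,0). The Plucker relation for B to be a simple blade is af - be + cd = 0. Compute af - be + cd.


Plucker relation: af - be + cd
a*f = (-4)*2 = -8
b*e = (-3)*(-3) = 9
c*d = (-1)*1 = -1
af - be + cd = -8 - 9 + (-1)
= -18


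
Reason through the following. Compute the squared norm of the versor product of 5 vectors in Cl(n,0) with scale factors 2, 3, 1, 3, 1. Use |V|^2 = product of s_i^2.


Each vector v_i has |v_i|^2 = s_i^2
Squared scales: 2^2 = 4, 3^2 = 9, 1^2 = 1, 3^2 = 9, 1^2 = 1
|V|^2 = 4 * 9 * 1 * 9 * 1
= 324


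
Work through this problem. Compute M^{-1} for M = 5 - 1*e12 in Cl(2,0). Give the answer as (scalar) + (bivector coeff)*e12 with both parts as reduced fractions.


M = 5 - 1*e12, where e12^2 = -1.
Since M commutes with its reverse ~M = a - b*e12, M * ~M = a^2 - b^2*e12^2 = a^2 + b^2.
So M^{-1} = ~M / (a^2 + b^2) = (a - b*e12)/(a^2 + b^2).
a^2 + b^2 = 25 + 1 = 26
Scalar part = 5/26 = 5/26
Bivector coeff = 1/26 = 1/26
M^{-1} = 5/26 + 1/26*e12


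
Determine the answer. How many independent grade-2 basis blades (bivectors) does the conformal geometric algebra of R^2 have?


The conformal model of R^2 uses Cl(3,1) with m = 2 + 2 = 4 generators.
Number of grade-2 blades = C(m, 2) = C(4, 2)
= 4*3/2 = 6


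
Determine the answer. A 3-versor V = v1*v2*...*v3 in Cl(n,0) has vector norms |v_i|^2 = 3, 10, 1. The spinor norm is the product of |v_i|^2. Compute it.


Spinor norm N(V) = |v1|^2 * |v2|^2 * ... * |v3|^2
= 3 * 10 * 1
Running product: 3, 30, 30
N(V) = 30


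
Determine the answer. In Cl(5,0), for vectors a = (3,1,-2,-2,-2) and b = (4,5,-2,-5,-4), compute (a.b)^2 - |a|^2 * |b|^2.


a . b = 3*4 + 1*5 + (-2)*(-2) + (-2)*(-5) + (-2)*(-4)
= 12 + 5 + 4 + 10 + 8 = 39
|a|^2 = 3^2 + 1^2 + (-2)^2 + (-2)^2 + (-2)^2 = 22
|b|^2 = 4^2 + 5^2 + (-2)^2 + (-5)^2 + (-4)^2 = 86
(a.b)^2 = 39^2 = 1521
|a|^2 * |b|^2 = 22 * 86 = 1892
Result = 1521 - 1892 = -371


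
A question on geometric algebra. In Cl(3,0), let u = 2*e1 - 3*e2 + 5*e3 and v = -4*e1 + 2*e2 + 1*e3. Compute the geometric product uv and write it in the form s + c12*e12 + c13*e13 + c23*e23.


In Cl(3,0): e_i^2 = 1, e_ie_j = -e_je_i for i != j.
Scalar part = u . v = 2*(-4) + (-3)*2 + 5*1
= -8 + (-6) + 5 = -9
e12 coeff = 2*2 - (-3)*(-4) = 4 - 12 = -8
e13 coeff = 2*1 - 5*(-4) = 2 - (-20) = 22
e23 coeff = (-3)*1 - 5*2 = -3 - 10 = -13
uv = -9 - 8*e12 + 22*e13 - 13*e23


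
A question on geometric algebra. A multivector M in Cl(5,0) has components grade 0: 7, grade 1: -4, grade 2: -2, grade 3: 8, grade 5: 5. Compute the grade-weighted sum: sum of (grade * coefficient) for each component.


Grade-weighted sum = sum of grade_k * coefficient_k
0*7 = 0
1*(-4) = -4
2*(-2) = -4
3*8 = 24
5*5 = 25
Total = 0 + (-4) + (-4) + 24 + 25 = 41


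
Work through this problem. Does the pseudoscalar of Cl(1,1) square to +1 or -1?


The pseudoscalar I = e1...e_n (product of all n generators) of Cl(p,q) satisfies I^2 = (-1)^(q + n(n-1)/2).
p = 1, q = 1, n = p + q = 2
n(n-1)/2 = 2 * 1 / 2 = 1
Exponent = q + n(n-1)/2 = 1 + 1 = 2
I^2 = (-1)^2 = +1


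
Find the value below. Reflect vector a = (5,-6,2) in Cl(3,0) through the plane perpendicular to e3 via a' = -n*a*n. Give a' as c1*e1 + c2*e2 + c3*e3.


Reflection formula: a' = -n*a*n, with n = e3 (unit vector, n^2 = 1).
For reflection through hyperplane perp to e3:
The component along e3 flips sign, others stay.
a = (5, -6, 2)
a' = (5, -6, -2)
a' = 5*e1 - 6*e2 - 2*e3


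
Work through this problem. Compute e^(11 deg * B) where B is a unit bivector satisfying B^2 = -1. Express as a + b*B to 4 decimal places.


For a unit bivector B with B^2 = -1, the exponential series gives
e^(theta*B) = cos(theta) + sin(theta)*B (the GA analogue of Euler's formula).
theta = 11 degrees = 0.191986 rad
cos(11 deg) = 0.9816
sin(11 deg) = 0.1908
exp(theta*B) = 0.9816 + 0.1908*B


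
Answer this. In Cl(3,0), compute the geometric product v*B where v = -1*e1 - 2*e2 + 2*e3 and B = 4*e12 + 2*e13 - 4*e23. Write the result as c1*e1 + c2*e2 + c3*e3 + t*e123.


vB has grade-1 (vector) and grade-3 (trivector) parts: vB = (v _| B) + (v ^ B).
Vector part <vB>_1:
  e1: -v2*b12 - v3*b13 = -(-2)*(4) - (2)*(2) = 4
  e2: v1*b12 - v3*b23 = (-1)*(4) - (2)*(-4) = 4
  e3: v1*b13 + v2*b23 = (-1)*(2) + (-2)*(-4) = 6
Trivector part <vB>_3:
  e123: v1*b23 - v2*b13 + v3*b12 = (-1)*(-4) - (-2)*(2) + (2)*(4) = 16
vB = 4*e1 + 4*e2 + 6*e3 + 16*e123


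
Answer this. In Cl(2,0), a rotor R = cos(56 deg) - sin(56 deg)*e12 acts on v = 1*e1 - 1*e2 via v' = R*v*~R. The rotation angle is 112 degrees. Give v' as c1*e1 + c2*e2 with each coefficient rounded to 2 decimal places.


Rotor R = cos(56deg) - sin(56deg)*e12
Rotation angle theta = 2 * 56 = 112 degrees
v' = R*v*~R rotates v by theta.
cos(112deg) = -0.3746, sin(112deg) = 0.9272
v'_1 = 1*cos(112deg) - (-1)*sin(112deg)
= 1*(-0.3746) - (-1)*0.9272
= 0.55
v'_2 = 1*sin(112deg) + (-1)*cos(112deg)
= 1*0.9272 + (-1)*(-0.3746)
= 1.30
v' = 0.55*e1 + 1.30*e2


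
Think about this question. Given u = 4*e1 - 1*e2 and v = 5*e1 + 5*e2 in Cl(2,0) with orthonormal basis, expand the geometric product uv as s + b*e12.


Expand: (4*e1 - 1*e2)(5*e1 + 5*e2)
= 4*5*e1e1 + 4*5*e1e2 + (-1)*5*e2e1 + (-1)*5*e2e2
Using e1^2 = e2^2 = 1, e2e1 = -e1e2:
Scalar part s = 4*5 + (-1)*5 = 20 + (-5) = 15
Bivector part b = 4*5 - (-1)*5 = 20 - (-5) = 25
uv = 15 + 25*e12


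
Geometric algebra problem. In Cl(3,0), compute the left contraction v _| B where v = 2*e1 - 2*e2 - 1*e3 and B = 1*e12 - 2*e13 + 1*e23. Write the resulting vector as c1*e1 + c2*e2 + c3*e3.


Left contraction v _| B = <vB>_1 (grade-1 part of the geometric product vB).
Using e1_|e12 = e2, e2_|e12 = -e1, e1_|e13 = e3, e3_|e13 = -e1, e2_|e23 = e3, e3_|e23 = -e2:
e1 coeff: -v2*b12 - v3*b13 = -(-2)*(1) - (-1)*(-2) = 0
e2 coeff: v1*b12 - v3*b23 = (2)*(1) - (-1)*(1) = 3
e3 coeff: v1*b13 + v2*b23 = (2)*(-2) + (-2)*(1) = -6
v _| B = 0*e1 + 3*e2 - 6*e3


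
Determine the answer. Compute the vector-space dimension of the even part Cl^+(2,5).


Even subalgebra dimension = 2^(n-1)
n = 2 + 5 = 7
2^(7 - 1) = 2^6 = 64
Verification: sum of C(7,k) for even k = 1 + 21 + 35 + 7 = 64
Result = 64


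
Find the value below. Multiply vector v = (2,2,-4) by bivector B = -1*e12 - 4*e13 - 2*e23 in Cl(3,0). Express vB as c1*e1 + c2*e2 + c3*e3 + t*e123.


vB has grade-1 (vector) and grade-3 (trivector) parts: vB = (v _| B) + (v ^ B).
Vector part <vB>_1:
  e1: -v2*b12 - v3*b13 = -(2)*(-1) - (-4)*(-4) = -14
  e2: v1*b12 - v3*b23 = (2)*(-1) - (-4)*(-2) = -10
  e3: v1*b13 + v2*b23 = (2)*(-4) + (2)*(-2) = -12
Trivector part <vB>_3:
  e123: v1*b23 - v2*b13 + v3*b12 = (2)*(-2) - (2)*(-4) + (-4)*(-1) = 8
vB = -14*e1 - 10*e2 - 12*e3 + 8*e123


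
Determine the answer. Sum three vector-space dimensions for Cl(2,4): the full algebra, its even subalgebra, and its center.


n = 2 + 4 = 6
Total dim = 2^6 = 64
Even subalgebra dim = 2^5 = 32
n is even, so center dim = 1
Sum = 64 + 32 + 1 = 97


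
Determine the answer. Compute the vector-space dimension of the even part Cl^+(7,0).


Even subalgebra dimension = 2^(n-1)
n = 7 + 0 = 7
2^(7 - 1) = 2^6 = 64
Verification: sum of C(7,k) for even k = 1 + 21 + 35 + 7 = 64
Result = 64


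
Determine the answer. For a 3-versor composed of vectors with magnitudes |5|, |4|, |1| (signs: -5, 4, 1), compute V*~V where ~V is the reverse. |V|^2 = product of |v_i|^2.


Each vector v_i has |v_i|^2 = s_i^2
Squared scales: (-5)^2 = 25, 4^2 = 16, 1^2 = 1
|V|^2 = 25 * 16 * 1
= 400


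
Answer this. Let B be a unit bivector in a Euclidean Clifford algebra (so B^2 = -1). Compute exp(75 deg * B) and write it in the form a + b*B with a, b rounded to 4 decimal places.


For a unit bivector B with B^2 = -1, the exponential series gives
e^(theta*B) = cos(theta) + sin(theta)*B (the GA analogue of Euler's formula).
theta = 75 degrees = 1.308997 rad
cos(75 deg) = 0.2588
sin(75 deg) = 0.9659
exp(theta*B) = 0.2588 + 0.9659*B


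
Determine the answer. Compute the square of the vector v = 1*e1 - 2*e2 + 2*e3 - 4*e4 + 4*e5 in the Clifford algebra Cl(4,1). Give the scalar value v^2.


v^2 = sum of c_i^2 * e_i^2
Positive signature terms (e_i^2 = +1): 1^2 + (-2)^2 + 2^2 + (-4)^2 = 25
Negative signature terms (e_j^2 = -1): 4^2 = 16
v^2 = 25 - 16 = 9


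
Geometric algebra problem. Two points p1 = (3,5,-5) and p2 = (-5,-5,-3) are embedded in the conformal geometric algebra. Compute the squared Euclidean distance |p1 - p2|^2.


p1 - p2 = (8, 10, -2)
|p1 - p2|^2 = 8^2 + 10^2 + (-2)^2
= 64 + 100 + 4
= 168


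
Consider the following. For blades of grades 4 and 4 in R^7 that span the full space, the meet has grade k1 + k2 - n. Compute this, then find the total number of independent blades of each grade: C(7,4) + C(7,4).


Meet grade = grade(A) + grade(B) - n
= 4 + 4 - 7 = 1
C(7,4) = 35
C(7,4) = 35
dim_A + dim_B = 35 + 35 = 70


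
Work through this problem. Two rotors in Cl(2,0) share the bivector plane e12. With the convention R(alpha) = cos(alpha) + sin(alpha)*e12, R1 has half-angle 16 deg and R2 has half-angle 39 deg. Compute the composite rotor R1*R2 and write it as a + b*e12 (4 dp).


Same-plane rotors commute and their half-angles add:
R1*R2 = cos(a1 + a2) + sin(a1 + a2)*e12.
a1 + a2 = 16 + 39 = 55 deg
cos(55 deg) = 0.5736
sin(55 deg) = 0.8192
R1*R2 = 0.5736 + 0.8192*e12


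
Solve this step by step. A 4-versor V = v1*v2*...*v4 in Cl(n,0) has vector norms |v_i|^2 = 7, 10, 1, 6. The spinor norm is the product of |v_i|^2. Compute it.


Spinor norm N(V) = |v1|^2 * |v2|^2 * ... * |v4|^2
= 7 * 10 * 1 * 6
Running product: 7, 70, 70, 420
N(V) = 420


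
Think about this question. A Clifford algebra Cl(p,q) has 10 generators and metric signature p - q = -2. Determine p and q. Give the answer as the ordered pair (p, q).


We need p + q = 10 and p - q = -2.
Adding: 2p = 10 + (-2) = 8, so p = 4.
Then q = 10 - 4 = 6.
(p, q) = (4, 6)


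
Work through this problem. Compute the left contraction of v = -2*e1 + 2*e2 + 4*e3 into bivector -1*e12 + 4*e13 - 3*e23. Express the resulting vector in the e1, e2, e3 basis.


Left contraction v _| B = <vB>_1 (grade-1 part of the geometric product vB).
Using e1_|e12 = e2, e2_|e12 = -e1, e1_|e13 = e3, e3_|e13 = -e1, e2_|e23 = e3, e3_|e23 = -e2:
e1 coeff: -v2*b12 - v3*b13 = -(2)*(-1) - (4)*(4) = -14
e2 coeff: v1*b12 - v3*b23 = (-2)*(-1) - (4)*(-3) = 14
e3 coeff: v1*b13 + v2*b23 = (-2)*(4) + (2)*(-3) = -14
v _| B = -14*e1 + 14*e2 - 14*e3


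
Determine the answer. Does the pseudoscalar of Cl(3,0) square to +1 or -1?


The pseudoscalar I = e1...e_n (product of all n generators) of Cl(p,q) satisfies I^2 = (-1)^(q + n(n-1)/2).
p = 3, q = 0, n = p + q = 3
n(n-1)/2 = 3 * 2 / 2 = 3
Exponent = q + n(n-1)/2 = 0 + 3 = 3
I^2 = (-1)^3 = -1


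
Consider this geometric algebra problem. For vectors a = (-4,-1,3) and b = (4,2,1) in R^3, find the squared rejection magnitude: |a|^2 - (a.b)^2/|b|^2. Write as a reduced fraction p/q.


|a|^2 = (-4)^2 + (-1)^2 + 3^2 = 26
|b|^2 = 4^2 + 2^2 + 1^2 = 21
a . b = (-4)*4 + (-1)*2 + 3*1 = -15
(a.b)^2 = (-15)^2 = 225
|rej|^2 = 26 - 225/21
= (546 - 225)/21
= 321/21
In lowest terms: 107/7


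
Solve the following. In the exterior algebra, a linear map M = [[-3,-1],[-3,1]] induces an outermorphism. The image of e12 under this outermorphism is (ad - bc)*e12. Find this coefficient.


The outermorphism of a linear map f sends e1^e2 to f(e1)^f(e2).
f(e1) = -3*e1 - 3*e2
f(e2) = -1*e1 + 1*e2
f(e1) ^ f(e2) = (-3*e1 - 3*e2) ^ (-1*e1 + 1*e2)
= (-3)*1*e12 + (-3)*(-1)*e21
= (-3 - 3)*e12
= -6*e12
Coefficient = -6


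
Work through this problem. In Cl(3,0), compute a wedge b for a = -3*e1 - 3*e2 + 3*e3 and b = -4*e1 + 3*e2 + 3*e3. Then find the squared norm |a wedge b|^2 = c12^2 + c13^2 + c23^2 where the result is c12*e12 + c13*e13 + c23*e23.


a wedge b = (a1*b2 - a2*b1)*e12 + (a1*b3 - a3*b1)*e13 + (a2*b3 - a3*b2)*e23
e12 coeff: (-3)*3 - (-3)*(-4) = -9 - 12 = -21
e13 coeff: (-3)*3 - 3*(-4) = -9 - (-12) = 3
e23 coeff: (-3)*3 - 3*3 = -9 - 9 = -18
|a wedge b|^2 = (-21)^2 + 3^2 + (-18)^2
= 441 + 9 + 324
= 774


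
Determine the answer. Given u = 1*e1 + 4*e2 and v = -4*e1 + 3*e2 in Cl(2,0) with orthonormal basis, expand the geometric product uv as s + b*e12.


Expand: (1*e1 + 4*e2)(-4*e1 + 3*e2)
= 1*(-4)*e1e1 + 1*3*e1e2 + 4*(-4)*e2e1 + 4*3*e2e2
Using e1^2 = e2^2 = 1, e2e1 = -e1e2:
Scalar part s = 1*(-4) + 4*3 = -4 + 12 = 8
Bivector part b = 1*3 - 4*(-4) = 3 - (-16) = 19
uv = 8 + 19*e12


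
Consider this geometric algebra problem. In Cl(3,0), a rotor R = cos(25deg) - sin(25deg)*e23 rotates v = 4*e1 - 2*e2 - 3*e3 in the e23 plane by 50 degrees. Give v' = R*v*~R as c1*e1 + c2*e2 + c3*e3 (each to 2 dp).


Rotor R = cos(25deg) - sin(25deg)*e23
Rotation angle theta = 2 * 25 = 50 degrees in the e23 plane (e2 -> e3).
The component perpendicular to the plane (e1) is invariant: v'_1 = v1 = 4.00
cos(50deg) = 0.6428, sin(50deg) = 0.7660
v'_2 = v2*cos(theta) - v3*sin(theta) = -2*0.6428 - (-3)*0.7660 = 1.01
v'_3 = v2*sin(theta) + v3*cos(theta) = -2*0.7660 + (-3)*0.6428 = -3.46
v' = 4.00*e1 + 1.01*e2 - 3.46*e3


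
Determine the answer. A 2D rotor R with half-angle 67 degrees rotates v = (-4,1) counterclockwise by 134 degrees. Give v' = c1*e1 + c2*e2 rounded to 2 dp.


Rotor R = cos(67deg) - sin(67deg)*e12
Rotation angle theta = 2 * 67 = 134 degrees
v' = R*v*~R rotates v by theta.
cos(134deg) = -0.6947, sin(134deg) = 0.7193
v'_1 = -4*cos(134deg) - 1*sin(134deg)
= -4*(-0.6947) - 1*0.7193
= 2.06
v'_2 = -4*sin(134deg) + 1*cos(134deg)
= -4*0.7193 + 1*(-0.6947)
= -3.57
v' = 2.06*e1 - 3.57*e2


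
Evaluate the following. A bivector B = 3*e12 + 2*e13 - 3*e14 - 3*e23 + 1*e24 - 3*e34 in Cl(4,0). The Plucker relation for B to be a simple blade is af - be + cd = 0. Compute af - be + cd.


Plucker relation: af - be + cd
a*f = 3*(-3) = -9
b*e = 2*1 = 2
c*d = (-3)*(-3) = 9
af - be + cd = -9 - 2 + 9
= -2


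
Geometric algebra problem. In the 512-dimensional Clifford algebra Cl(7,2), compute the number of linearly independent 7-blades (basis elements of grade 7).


Number of grade-k basis blades in Cl(p,q) with n = p + q is C(n, k).
n = 7 + 2 = 9
C(9, 7) = 9! / (7! * 2!)
= 362880 / (5040 * 2)
= 36


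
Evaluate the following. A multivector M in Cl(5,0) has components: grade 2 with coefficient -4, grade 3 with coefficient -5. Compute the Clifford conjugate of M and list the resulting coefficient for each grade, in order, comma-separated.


Clifford conjugate sign for grade k: (-1)^(k(k+1)/2)
Grade 2: (-1)^(2*3/2) = (-1)^3 = -1, coeff -4 -> 4
Grade 3: (-1)^(3*4/2) = (-1)^6 = 1, coeff -5 -> -5
Conjugated coefficients: 4, -5


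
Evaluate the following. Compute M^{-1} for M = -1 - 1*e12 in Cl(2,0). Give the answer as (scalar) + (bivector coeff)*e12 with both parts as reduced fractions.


M = -1 - 1*e12, where e12^2 = -1.
Since M commutes with its reverse ~M = a - b*e12, M * ~M = a^2 - b^2*e12^2 = a^2 + b^2.
So M^{-1} = ~M / (a^2 + b^2) = (a - b*e12)/(a^2 + b^2).
a^2 + b^2 = 1 + 1 = 2
Scalar part = -1/2 = -1/2
Bivector coeff = 1/2 = 1/2
M^{-1} = -1/2 + 1/2*e12


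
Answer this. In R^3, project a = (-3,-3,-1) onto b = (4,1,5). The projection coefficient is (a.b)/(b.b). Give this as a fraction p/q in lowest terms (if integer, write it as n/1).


Projection coefficient = (a . b) / (b . b)
a . b = (-3)*4 + (-3)*1 + (-1)*5
= -12 + (-3) + (-5) = -20
b . b = 4^2 + 1^2 + 5^2
= 16 + 1 + 25 = 42
Coefficient = -20/42
In lowest terms: -10/21


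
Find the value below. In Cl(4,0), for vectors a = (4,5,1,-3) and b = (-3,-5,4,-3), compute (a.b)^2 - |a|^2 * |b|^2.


a . b = 4*(-3) + 5*(-5) + 1*4 + (-3)*(-3)
= -12 + (-25) + 4 + 9 = -24
|a|^2 = 4^2 + 5^2 + 1^2 + (-3)^2 = 51
|b|^2 = (-3)^2 + (-5)^2 + 4^2 + (-3)^2 = 59
(a.b)^2 = (-24)^2 = 576
|a|^2 * |b|^2 = 51 * 59 = 3009
Result = 576 - 3009 = -2433


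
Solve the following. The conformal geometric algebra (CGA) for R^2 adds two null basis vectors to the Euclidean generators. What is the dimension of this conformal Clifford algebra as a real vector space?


The conformal model of R^2 uses Cl(3,1): the 2 Euclidean generators plus two extra orthogonal generators e+ (e+^2 = +1) and e- (e-^2 = -1), from which the null vectors e0, einf are built.
Number of generators m = 2 + 2 = 4.
dim Cl(p,q) = 2^m = 2^4 = 16


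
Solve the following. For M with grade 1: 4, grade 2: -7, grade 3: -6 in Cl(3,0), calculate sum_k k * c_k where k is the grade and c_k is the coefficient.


Grade-weighted sum = sum of grade_k * coefficient_k
1*4 = 4
2*(-7) = -14
3*(-6) = -18
Total = 4 + (-14) + (-18) = -28


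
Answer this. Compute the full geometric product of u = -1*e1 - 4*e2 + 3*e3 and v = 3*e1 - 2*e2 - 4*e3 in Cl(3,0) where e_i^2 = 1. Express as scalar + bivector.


In Cl(3,0): e_i^2 = 1, e_ie_j = -e_je_i for i != j.
Scalar part = u . v = (-1)*3 + (-4)*(-2) + 3*(-4)
= -3 + 8 + (-12) = -7
e12 coeff = (-1)*(-2) - (-4)*3 = 2 - (-12) = 14
e13 coeff = (-1)*(-4) - 3*3 = 4 - 9 = -5
e23 coeff = (-4)*(-4) - 3*(-2) = 16 - (-6) = 22
uv = -7 + 14*e12 - 5*e13 + 22*e23


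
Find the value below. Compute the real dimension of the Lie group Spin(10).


Spin(n) double-covers SO(n); both have Lie algebra so(n) of dimension n(n-1)/2.
n = 10
n(n-1) = 10 * 9 = 90
dim Spin(10) = 90/2 = 45


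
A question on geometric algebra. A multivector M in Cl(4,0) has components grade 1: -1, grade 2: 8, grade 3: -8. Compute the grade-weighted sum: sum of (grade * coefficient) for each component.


Grade-weighted sum = sum of grade_k * coefficient_k
1*(-1) = -1
2*8 = 16
3*(-8) = -24
Total = -1 + 16 + (-24) = -9


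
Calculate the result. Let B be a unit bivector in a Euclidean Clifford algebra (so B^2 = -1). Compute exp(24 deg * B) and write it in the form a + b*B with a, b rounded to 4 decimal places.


For a unit bivector B with B^2 = -1, the exponential series gives
e^(theta*B) = cos(theta) + sin(theta)*B (the GA analogue of Euler's formula).
theta = 24 degrees = 0.418879 rad
cos(24 deg) = 0.9135
sin(24 deg) = 0.4067
exp(theta*B) = 0.9135 + 0.4067*B


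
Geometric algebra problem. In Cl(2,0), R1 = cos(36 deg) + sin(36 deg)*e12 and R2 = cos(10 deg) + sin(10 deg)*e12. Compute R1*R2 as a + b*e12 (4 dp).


Same-plane rotors commute and their half-angles add:
R1*R2 = cos(a1 + a2) + sin(a1 + a2)*e12.
a1 + a2 = 36 + 10 = 46 deg
cos(46 deg) = 0.6947
sin(46 deg) = 0.7193
R1*R2 = 0.6947 + 0.7193*e12


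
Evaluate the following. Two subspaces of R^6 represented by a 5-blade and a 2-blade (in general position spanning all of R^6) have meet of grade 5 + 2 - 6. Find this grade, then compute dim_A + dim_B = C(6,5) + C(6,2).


Meet grade = grade(A) + grade(B) - n
= 5 + 2 - 6 = 1
C(6,5) = 6
C(6,2) = 15
dim_A + dim_B = 6 + 15 = 21


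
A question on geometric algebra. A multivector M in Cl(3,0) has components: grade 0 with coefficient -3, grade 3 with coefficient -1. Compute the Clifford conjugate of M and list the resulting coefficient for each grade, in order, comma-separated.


Clifford conjugate sign for grade k: (-1)^(k(k+1)/2)
Grade 0: (-1)^(0*1/2) = (-1)^0 = 1, coeff -3 -> -3
Grade 3: (-1)^(3*4/2) = (-1)^6 = 1, coeff -1 -> -1
Conjugated coefficients: -3, -1


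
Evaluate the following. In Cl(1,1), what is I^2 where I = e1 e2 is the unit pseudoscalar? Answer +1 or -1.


The pseudoscalar I = e1...e_n (product of all n generators) of Cl(p,q) satisfies I^2 = (-1)^(q + n(n-1)/2).
p = 1, q = 1, n = p + q = 2
n(n-1)/2 = 2 * 1 / 2 = 1
Exponent = q + n(n-1)/2 = 1 + 1 = 2
I^2 = (-1)^2 = +1


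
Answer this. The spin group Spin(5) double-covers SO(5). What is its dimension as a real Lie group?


Spin(n) double-covers SO(n); both have Lie algebra so(n) of dimension n(n-1)/2.
n = 5
n(n-1) = 5 * 4 = 20
dim Spin(5) = 20/2 = 10


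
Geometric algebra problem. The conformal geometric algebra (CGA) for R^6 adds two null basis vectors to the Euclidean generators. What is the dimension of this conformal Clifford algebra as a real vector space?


The conformal model of R^6 uses Cl(7,1): the 6 Euclidean generators plus two extra orthogonal generators e+ (e+^2 = +1) and e- (e-^2 = -1), from which the null vectors e0, einf are built.
Number of generators m = 6 + 2 = 8.
dim Cl(p,q) = 2^m = 2^8 = 256


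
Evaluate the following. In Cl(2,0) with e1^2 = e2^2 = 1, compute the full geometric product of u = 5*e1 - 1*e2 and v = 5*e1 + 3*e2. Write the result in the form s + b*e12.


Expand: (5*e1 - 1*e2)(5*e1 + 3*e2)
= 5*5*e1e1 + 5*3*e1e2 + (-1)*5*e2e1 + (-1)*3*e2e2
Using e1^2 = e2^2 = 1, e2e1 = -e1e2:
Scalar part s = 5*5 + (-1)*3 = 25 + (-3) = 22
Bivector part b = 5*3 - (-1)*5 = 15 - (-5) = 20
uv = 22 + 20*e12


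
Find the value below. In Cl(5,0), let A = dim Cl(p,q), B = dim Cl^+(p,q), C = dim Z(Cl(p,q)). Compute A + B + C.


n = 5 + 0 = 5
Total dim = 2^5 = 32
Even subalgebra dim = 2^4 = 16
n is odd, so center dim = 2
Sum = 32 + 16 + 2 = 50


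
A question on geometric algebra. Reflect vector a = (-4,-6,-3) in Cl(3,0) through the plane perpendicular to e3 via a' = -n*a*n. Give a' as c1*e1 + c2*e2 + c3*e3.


Reflection formula: a' = -n*a*n, with n = e3 (unit vector, n^2 = 1).
For reflection through hyperplane perp to e3:
The component along e3 flips sign, others stay.
a = (-4, -6, -3)
a' = (-4, -6, 3)
a' = -4*e1 - 6*e2 + 3*e3


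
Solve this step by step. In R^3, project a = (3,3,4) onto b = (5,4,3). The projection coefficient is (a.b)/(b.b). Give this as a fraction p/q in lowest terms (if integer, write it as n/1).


Projection coefficient = (a . b) / (b . b)
a . b = 3*5 + 3*4 + 4*3
= 15 + 12 + 12 = 39
b . b = 5^2 + 4^2 + 3^2
= 25 + 16 + 9 = 50
Coefficient = 39/50
In lowest terms: 39/50


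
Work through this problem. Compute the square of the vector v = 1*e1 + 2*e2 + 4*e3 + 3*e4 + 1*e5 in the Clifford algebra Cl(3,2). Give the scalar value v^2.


v^2 = sum of c_i^2 * e_i^2
Positive signature terms (e_i^2 = +1): 1^2 + 2^2 + 4^2 = 21
Negative signature terms (e_j^2 = -1): 3^2 + 1^2 = 10
v^2 = 21 - 10 = 11


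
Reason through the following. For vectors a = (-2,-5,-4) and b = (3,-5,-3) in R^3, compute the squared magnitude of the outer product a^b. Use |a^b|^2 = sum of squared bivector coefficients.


a wedge b = (a1*b2 - a2*b1)*e12 + (a1*b3 - a3*b1)*e13 + (a2*b3 - a3*b2)*e23
e12 coeff: (-2)*(-5) - (-5)*3 = 10 - (-15) = 25
e13 coeff: (-2)*(-3) - (-4)*3 = 6 - (-12) = 18
e23 coeff: (-5)*(-3) - (-4)*(-5) = 15 - 20 = -5
|a wedge b|^2 = 25^2 + 18^2 + (-5)^2
= 625 + 324 + 25
= 974


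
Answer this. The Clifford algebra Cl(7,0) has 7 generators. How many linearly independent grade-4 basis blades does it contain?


Number of grade-k basis blades in Cl(p,q) with n = p + q is C(n, k).
n = 7 + 0 = 7
C(7, 4) = 7! / (4! * 3!)
= 5040 / (24 * 6)
= 35


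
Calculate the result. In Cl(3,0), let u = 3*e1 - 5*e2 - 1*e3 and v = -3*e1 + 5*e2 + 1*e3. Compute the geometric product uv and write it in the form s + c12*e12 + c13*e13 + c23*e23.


In Cl(3,0): e_i^2 = 1, e_ie_j = -e_je_i for i != j.
Scalar part = u . v = 3*(-3) + (-5)*5 + (-1)*1
= -9 + (-25) + (-1) = -35
e12 coeff = 3*5 - (-5)*(-3) = 15 - 15 = 0
e13 coeff = 3*1 - (-1)*(-3) = 3 - 3 = 0
e23 coeff = (-5)*1 - (-1)*5 = -5 - (-5) = 0
uv = -35 + 0*e12 + 0*e13 + 0*e23


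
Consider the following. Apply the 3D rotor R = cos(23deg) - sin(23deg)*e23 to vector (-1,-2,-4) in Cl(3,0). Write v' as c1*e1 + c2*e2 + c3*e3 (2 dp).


Rotor R = cos(23deg) - sin(23deg)*e23
Rotation angle theta = 2 * 23 = 46 degrees in the e23 plane (e2 -> e3).
The component perpendicular to the plane (e1) is invariant: v'_1 = v1 = -1.00
cos(46deg) = 0.6947, sin(46deg) = 0.7193
v'_2 = v2*cos(theta) - v3*sin(theta) = -2*0.6947 - (-4)*0.7193 = 1.49
v'_3 = v2*sin(theta) + v3*cos(theta) = -2*0.7193 + (-4)*0.6947 = -4.22
v' = -1.00*e1 + 1.49*e2 - 4.22*e3


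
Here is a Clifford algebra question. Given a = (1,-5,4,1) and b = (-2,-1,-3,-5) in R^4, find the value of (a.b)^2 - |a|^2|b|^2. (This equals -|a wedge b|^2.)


a . b = 1*(-2) + (-5)*(-1) + 4*(-3) + 1*(-5)
= -2 + 5 + (-12) + (-5) = -14
|a|^2 = 1^2 + (-5)^2 + 4^2 + 1^2 = 43
|b|^2 = (-2)^2 + (-1)^2 + (-3)^2 + (-5)^2 = 39
(a.b)^2 = (-14)^2 = 196
|a|^2 * |b|^2 = 43 * 39 = 1677
Result = 196 - 1677 = -1481


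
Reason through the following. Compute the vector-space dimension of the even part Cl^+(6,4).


Even subalgebra dimension = 2^(n-1)
n = 6 + 4 = 10
2^(10 - 1) = 2^9 = 512
Verification: sum of C(10,k) for even k = 1 + 45 + 210 + 210 + 45 + 1 = 512
Result = 512


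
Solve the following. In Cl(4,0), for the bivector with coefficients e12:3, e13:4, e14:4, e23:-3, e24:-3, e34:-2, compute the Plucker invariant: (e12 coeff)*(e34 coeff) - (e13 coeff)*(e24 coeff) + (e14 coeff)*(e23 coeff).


Plucker relation: af - be + cd
a*f = 3*(-2) = -6
b*e = 4*(-3) = -12
c*d = 4*(-3) = -12
af - be + cd = -6 - (-12) + (-12)
= -6


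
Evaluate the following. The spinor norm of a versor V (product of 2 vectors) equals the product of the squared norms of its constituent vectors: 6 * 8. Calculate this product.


Spinor norm N(V) = |v1|^2 * |v2|^2 * ... * |v2|^2
= 6 * 8
Running product: 6, 48
N(V) = 48


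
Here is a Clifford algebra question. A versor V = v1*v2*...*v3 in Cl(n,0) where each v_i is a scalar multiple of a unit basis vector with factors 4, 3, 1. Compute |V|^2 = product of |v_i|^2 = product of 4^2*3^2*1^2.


Each vector v_i has |v_i|^2 = s_i^2
Squared scales: 4^2 = 16, 3^2 = 9, 1^2 = 1
|V|^2 = 16 * 9 * 1
= 144


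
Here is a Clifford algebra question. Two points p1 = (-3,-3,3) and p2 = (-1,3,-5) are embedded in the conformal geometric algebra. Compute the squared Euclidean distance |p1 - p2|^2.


p1 - p2 = (-2, -6, 8)
|p1 - p2|^2 = (-2)^2 + (-6)^2 + 8^2
= 4 + 36 + 64
= 104


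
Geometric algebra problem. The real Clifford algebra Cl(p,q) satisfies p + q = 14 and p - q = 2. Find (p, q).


We need p + q = 14 and p - q = 2.
Adding: 2p = 14 + 2 = 16, so p = 8.
Then q = 14 - 8 = 6.
(p, q) = (8, 6)


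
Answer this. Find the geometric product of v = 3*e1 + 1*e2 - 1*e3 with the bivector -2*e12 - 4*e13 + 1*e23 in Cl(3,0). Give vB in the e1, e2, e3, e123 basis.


vB has grade-1 (vector) and grade-3 (trivector) parts: vB = (v _| B) + (v ^ B).
Vector part <vB>_1:
  e1: -v2*b12 - v3*b13 = -(1)*(-2) - (-1)*(-4) = -2
  e2: v1*b12 - v3*b23 = (3)*(-2) - (-1)*(1) = -5
  e3: v1*b13 + v2*b23 = (3)*(-4) + (1)*(1) = -11
Trivector part <vB>_3:
  e123: v1*b23 - v2*b13 + v3*b12 = (3)*(1) - (1)*(-4) + (-1)*(-2) = 9
vB = -2*e1 - 5*e2 - 11*e3 + 9*e123
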